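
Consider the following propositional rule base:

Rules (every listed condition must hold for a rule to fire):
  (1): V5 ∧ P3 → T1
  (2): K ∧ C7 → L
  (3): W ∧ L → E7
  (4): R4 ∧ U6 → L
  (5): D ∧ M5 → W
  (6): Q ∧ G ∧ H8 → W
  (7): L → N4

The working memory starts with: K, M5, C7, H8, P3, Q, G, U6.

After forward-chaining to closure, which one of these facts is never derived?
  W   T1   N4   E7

Round 1: (2) [K ∧ C7 → L]; (6) [Q ∧ G ∧ H8 → W]. Adds L, W.
Round 2: (3) [W ∧ L → E7]; (7) [L → N4]. Adds E7, N4.
Derived: E7 (round 2), N4 (round 2), W (round 1). T1 never appears in any round.

T1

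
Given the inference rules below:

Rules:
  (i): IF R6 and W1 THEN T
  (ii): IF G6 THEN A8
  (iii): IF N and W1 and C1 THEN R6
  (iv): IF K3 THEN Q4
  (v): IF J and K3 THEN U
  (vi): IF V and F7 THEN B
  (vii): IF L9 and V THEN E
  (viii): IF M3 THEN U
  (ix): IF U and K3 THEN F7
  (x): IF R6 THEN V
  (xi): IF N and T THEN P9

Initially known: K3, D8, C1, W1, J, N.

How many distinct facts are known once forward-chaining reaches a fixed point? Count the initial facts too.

14

Round 1: (iii) [IF N and W1 and C1 THEN R6]; (iv) [IF K3 THEN Q4]; (v) [IF J and K3 THEN U]. Adds R6, Q4, U.
Round 2: (i) [IF R6 and W1 THEN T]; (ix) [IF U and K3 THEN F7]; (x) [IF R6 THEN V]. Adds T, F7, V.
Round 3: (vi) [IF V and F7 THEN B]; (xi) [IF N and T THEN P9]. Adds B, P9.
Closure: {B, C1, D8, F7, J, K3, N, P9, Q4, R6, T, U, V, W1} — 14 facts.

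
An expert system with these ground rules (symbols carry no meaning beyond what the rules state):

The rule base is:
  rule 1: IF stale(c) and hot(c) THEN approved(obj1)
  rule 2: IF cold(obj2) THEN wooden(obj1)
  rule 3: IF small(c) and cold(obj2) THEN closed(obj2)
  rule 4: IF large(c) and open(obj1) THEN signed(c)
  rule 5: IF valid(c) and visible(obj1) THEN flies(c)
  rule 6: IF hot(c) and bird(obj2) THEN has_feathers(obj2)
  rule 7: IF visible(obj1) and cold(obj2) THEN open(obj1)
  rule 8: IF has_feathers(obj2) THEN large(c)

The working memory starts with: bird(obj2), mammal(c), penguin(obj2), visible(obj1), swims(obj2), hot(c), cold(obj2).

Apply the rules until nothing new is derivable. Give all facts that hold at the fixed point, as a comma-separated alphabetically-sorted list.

Round 1 fires rule 2, rule 6, rule 7, giving wooden(obj1), has_feathers(obj2), open(obj1).
Round 2 fires rule 8, giving large(c).
Round 3 fires rule 4, giving signed(c).

bird(obj2), cold(obj2), has_feathers(obj2), hot(c), large(c), mammal(c), open(obj1), penguin(obj2), signed(c), swims(obj2), visible(obj1), wooden(obj1)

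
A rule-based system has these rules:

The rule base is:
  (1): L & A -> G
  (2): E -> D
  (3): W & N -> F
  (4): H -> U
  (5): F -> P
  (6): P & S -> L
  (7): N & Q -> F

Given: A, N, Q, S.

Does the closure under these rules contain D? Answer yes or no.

no

Round 1: (7) [N & Q -> F]. New: F.
Round 2: (5) [F -> P]. New: P.
Round 3: (6) [P & S -> L]. New: L.
Round 4: (1) [L & A -> G]. New: G.
Fixed point reached. D is concluded only by (2); (2) needs E (never derived).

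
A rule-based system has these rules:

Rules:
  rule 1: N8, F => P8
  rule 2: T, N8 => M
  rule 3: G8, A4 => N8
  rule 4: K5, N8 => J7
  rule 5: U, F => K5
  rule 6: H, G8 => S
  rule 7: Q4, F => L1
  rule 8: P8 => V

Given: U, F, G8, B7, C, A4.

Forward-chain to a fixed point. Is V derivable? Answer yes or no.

yes

Round 1: rule 3 [G8, A4 => N8]; rule 5 [U, F => K5]. New: N8, K5.
Round 2: rule 1 [N8, F => P8]; rule 4 [K5, N8 => J7]. New: P8, J7.
Round 3: rule 8 [P8 => V]. New: V.
V appears in round 3, so it is derivable.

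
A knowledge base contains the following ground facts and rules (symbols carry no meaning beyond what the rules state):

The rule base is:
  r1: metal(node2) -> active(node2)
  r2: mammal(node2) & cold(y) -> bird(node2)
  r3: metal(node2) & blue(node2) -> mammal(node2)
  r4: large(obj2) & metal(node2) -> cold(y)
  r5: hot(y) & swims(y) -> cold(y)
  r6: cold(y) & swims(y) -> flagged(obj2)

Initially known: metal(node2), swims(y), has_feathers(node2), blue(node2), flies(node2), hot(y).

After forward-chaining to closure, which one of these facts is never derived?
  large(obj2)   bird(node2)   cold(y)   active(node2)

large(obj2)

Round 1 — r1, r3, r5, derive active(node2), mammal(node2), cold(y).
Round 2 — r2, r6, derive bird(node2), flagged(obj2).
Derived: active(node2) (round 1), bird(node2) (round 2), cold(y) (round 1). large(obj2) never appears in any round.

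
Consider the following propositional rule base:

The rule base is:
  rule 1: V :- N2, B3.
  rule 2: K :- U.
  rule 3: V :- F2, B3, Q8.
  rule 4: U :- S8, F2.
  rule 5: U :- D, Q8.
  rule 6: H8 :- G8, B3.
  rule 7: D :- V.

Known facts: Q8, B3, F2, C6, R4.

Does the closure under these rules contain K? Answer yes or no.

Round 1: rule 3 [V :- F2, B3, Q8.]. New: V.
Round 2: rule 7 [D :- V.]. New: D.
Round 3: rule 5 [U :- D, Q8.]. New: U.
Round 4: rule 2 [K :- U.]. New: K.
K appears in round 4, so it is derivable.

yes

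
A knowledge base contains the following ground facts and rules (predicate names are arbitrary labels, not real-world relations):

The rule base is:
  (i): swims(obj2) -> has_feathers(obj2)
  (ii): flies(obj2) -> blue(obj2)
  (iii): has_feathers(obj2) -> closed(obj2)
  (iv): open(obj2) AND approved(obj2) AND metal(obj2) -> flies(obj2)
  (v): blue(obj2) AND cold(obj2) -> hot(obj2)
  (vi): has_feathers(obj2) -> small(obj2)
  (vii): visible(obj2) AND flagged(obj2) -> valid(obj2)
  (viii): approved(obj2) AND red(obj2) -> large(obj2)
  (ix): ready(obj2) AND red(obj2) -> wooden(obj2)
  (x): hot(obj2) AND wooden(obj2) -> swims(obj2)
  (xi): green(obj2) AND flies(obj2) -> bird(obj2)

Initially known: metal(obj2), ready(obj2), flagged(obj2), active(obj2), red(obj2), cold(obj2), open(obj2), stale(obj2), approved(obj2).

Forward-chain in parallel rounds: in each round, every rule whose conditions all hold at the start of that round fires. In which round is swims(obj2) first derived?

4

Round 1: (iv) [open(obj2) AND approved(obj2) AND metal(obj2) -> flies(obj2)]; (viii) [approved(obj2) AND red(obj2) -> large(obj2)]; (ix) [ready(obj2) AND red(obj2) -> wooden(obj2)]. Adds flies(obj2), large(obj2), wooden(obj2).
Round 2: (ii) [flies(obj2) -> blue(obj2)]. Adds blue(obj2).
Round 3: (v) [blue(obj2) AND cold(obj2) -> hot(obj2)]. Adds hot(obj2).
Round 4: (x) [hot(obj2) AND wooden(obj2) -> swims(obj2)]. Adds swims(obj2).
swims(obj2) first appears in round 4.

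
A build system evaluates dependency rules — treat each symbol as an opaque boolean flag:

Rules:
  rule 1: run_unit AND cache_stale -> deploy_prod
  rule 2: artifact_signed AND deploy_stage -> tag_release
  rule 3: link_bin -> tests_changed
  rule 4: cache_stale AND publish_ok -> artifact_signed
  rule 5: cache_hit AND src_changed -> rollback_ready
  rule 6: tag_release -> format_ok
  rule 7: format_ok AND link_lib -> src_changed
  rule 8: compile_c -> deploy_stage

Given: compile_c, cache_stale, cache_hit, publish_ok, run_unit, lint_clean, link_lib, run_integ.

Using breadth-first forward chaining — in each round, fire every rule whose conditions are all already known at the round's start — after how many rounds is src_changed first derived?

4

Round 1 fires rule 1, rule 4, rule 8, giving deploy_prod, artifact_signed, deploy_stage.
Round 2 fires rule 2, giving tag_release.
Round 3 fires rule 6, giving format_ok.
Round 4 fires rule 7, giving src_changed.
src_changed first appears in round 4.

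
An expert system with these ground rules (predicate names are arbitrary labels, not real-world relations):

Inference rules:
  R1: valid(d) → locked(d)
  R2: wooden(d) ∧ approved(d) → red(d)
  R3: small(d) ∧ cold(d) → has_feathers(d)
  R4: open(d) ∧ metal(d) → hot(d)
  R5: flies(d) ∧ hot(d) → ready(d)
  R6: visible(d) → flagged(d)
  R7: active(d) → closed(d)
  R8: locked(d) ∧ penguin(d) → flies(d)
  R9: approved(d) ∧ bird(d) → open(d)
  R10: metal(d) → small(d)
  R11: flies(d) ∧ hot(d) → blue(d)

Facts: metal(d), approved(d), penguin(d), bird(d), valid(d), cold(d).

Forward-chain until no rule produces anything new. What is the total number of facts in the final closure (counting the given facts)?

14

[1] R1 [valid(d) → locked(d)]; R9 [approved(d) ∧ bird(d) → open(d)]; R10 [metal(d) → small(d)]. ⇒ new: locked(d), open(d), small(d).
[2] R3 [small(d) ∧ cold(d) → has_feathers(d)]; R4 [open(d) ∧ metal(d) → hot(d)]; R8 [locked(d) ∧ penguin(d) → flies(d)]. ⇒ new: has_feathers(d), hot(d), flies(d).
[3] R5 [flies(d) ∧ hot(d) → ready(d)]; R11 [flies(d) ∧ hot(d) → blue(d)]. ⇒ new: ready(d), blue(d).
Closure: {approved(d), bird(d), blue(d), cold(d), flies(d), has_feathers(d), hot(d), locked(d), metal(d), open(d), penguin(d), ready(d), small(d), valid(d)} — 14 facts.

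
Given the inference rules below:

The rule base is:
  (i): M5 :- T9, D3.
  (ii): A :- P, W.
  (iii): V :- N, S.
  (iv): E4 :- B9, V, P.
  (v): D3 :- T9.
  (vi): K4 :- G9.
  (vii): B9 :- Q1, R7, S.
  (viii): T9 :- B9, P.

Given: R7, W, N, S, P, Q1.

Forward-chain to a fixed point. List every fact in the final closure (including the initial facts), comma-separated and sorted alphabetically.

A, B9, D3, E4, M5, N, P, Q1, R7, S, T9, V, W

Round 1 — (ii), (iii), (vii), derive A, V, B9.
Round 2 — (iv), (viii), derive E4, T9.
Round 3 — (v), derive D3.
Round 4 — (i), derive M5.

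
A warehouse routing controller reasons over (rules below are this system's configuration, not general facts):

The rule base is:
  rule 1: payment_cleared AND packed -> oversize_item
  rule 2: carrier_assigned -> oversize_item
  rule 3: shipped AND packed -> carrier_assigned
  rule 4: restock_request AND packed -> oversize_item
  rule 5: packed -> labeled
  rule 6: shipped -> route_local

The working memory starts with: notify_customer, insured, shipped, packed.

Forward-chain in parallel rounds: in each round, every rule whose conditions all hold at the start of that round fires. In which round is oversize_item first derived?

2

Round 1: rule 3 [shipped AND packed -> carrier_assigned]; rule 5 [packed -> labeled]; rule 6 [shipped -> route_local]. Adds carrier_assigned, labeled, route_local.
Round 2: rule 2 [carrier_assigned -> oversize_item]. Adds oversize_item.
oversize_item first appears in round 2.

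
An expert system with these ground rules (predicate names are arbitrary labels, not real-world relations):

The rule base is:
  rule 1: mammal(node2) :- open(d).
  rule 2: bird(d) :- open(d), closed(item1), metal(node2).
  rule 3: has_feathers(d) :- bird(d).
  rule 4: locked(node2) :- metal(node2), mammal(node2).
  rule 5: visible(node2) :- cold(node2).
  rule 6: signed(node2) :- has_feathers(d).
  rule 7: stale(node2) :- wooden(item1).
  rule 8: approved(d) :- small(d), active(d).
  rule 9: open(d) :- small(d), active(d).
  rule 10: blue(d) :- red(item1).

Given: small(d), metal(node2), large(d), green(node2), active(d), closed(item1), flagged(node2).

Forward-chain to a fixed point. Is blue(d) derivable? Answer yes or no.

no

Round 1: rule 8 [approved(d) :- small(d), active(d).]; rule 9 [open(d) :- small(d), active(d).]. Adds approved(d), open(d).
Round 2: rule 1 [mammal(node2) :- open(d).]; rule 2 [bird(d) :- open(d), closed(item1), metal(node2).]. Adds mammal(node2), bird(d).
Round 3: rule 3 [has_feathers(d) :- bird(d).]; rule 4 [locked(node2) :- metal(node2), mammal(node2).]. Adds has_feathers(d), locked(node2).
Round 4: rule 6 [signed(node2) :- has_feathers(d).]. Adds signed(node2).
Fixed point reached. blue(d) is concluded only by rule 10; rule 10 needs red(item1) (never derived).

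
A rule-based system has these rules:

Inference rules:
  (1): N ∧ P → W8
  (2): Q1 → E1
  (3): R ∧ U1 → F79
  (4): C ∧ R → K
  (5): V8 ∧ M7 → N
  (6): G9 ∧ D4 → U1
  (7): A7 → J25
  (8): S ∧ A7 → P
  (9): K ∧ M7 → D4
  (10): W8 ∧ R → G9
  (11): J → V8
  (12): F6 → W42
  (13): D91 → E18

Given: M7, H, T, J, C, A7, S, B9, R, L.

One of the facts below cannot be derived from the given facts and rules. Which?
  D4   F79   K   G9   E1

E1

Round 1: (4) [C ∧ R → K]; (7) [A7 → J25]; (8) [S ∧ A7 → P]; (11) [J → V8]. New: K, J25, P, V8.
Round 2: (5) [V8 ∧ M7 → N]; (9) [K ∧ M7 → D4]. New: N, D4.
Round 3: (1) [N ∧ P → W8]. New: W8.
Round 4: (10) [W8 ∧ R → G9]. New: G9.
Round 5: (6) [G9 ∧ D4 → U1]. New: U1.
Round 6: (3) [R ∧ U1 → F79]. New: F79.
Derived: K (round 1), D4 (round 2), G9 (round 4), F79 (round 6). E1 never appears in any round.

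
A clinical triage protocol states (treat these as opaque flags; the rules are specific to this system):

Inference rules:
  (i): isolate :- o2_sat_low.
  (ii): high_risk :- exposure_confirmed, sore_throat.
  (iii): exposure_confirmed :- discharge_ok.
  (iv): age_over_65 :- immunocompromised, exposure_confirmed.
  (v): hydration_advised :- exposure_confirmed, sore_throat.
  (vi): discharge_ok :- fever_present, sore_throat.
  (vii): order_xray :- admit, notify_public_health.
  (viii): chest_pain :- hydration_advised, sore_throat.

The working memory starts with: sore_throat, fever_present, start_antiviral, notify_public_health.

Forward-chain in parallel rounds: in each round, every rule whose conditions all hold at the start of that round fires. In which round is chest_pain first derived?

Round 1: (vi) [discharge_ok :- fever_present, sore_throat.]. New: discharge_ok.
Round 2: (iii) [exposure_confirmed :- discharge_ok.]. New: exposure_confirmed.
Round 3: (ii) [high_risk :- exposure_confirmed, sore_throat.]; (v) [hydration_advised :- exposure_confirmed, sore_throat.]. New: high_risk, hydration_advised.
Round 4: (viii) [chest_pain :- hydration_advised, sore_throat.]. New: chest_pain.
chest_pain first appears in round 4.

4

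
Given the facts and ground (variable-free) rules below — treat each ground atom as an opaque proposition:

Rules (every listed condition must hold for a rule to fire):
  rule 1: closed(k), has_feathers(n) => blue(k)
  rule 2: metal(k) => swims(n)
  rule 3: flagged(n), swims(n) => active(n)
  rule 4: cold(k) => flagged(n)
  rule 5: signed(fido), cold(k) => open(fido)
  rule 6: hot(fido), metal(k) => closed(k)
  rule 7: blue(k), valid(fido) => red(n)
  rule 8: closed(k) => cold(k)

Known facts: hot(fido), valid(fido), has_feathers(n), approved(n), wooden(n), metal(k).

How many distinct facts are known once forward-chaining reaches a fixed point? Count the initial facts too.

13

Round 1: rule 2 [metal(k) => swims(n)]; rule 6 [hot(fido), metal(k) => closed(k)]. Adds swims(n), closed(k).
Round 2: rule 1 [closed(k), has_feathers(n) => blue(k)]; rule 8 [closed(k) => cold(k)]. Adds blue(k), cold(k).
Round 3: rule 4 [cold(k) => flagged(n)]; rule 7 [blue(k), valid(fido) => red(n)]. Adds flagged(n), red(n).
Round 4: rule 3 [flagged(n), swims(n) => active(n)]. Adds active(n).
Closure: {active(n), approved(n), blue(k), closed(k), cold(k), flagged(n), has_feathers(n), hot(fido), metal(k), red(n), swims(n), valid(fido), wooden(n)} — 13 facts.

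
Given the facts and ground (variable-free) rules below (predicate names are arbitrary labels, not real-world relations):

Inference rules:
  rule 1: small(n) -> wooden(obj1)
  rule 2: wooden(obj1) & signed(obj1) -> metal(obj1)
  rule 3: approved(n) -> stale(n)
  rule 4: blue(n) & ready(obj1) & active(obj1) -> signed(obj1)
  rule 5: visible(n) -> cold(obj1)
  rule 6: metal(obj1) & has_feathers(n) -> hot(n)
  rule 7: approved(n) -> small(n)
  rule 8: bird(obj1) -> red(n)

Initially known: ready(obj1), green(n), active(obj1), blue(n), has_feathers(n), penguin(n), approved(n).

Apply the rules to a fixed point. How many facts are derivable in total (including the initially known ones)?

Round 1: rule 3 [approved(n) -> stale(n)]; rule 4 [blue(n) & ready(obj1) & active(obj1) -> signed(obj1)]; rule 7 [approved(n) -> small(n)]. Adds stale(n), signed(obj1), small(n).
Round 2: rule 1 [small(n) -> wooden(obj1)]. Adds wooden(obj1).
Round 3: rule 2 [wooden(obj1) & signed(obj1) -> metal(obj1)]. Adds metal(obj1).
Round 4: rule 6 [metal(obj1) & has_feathers(n) -> hot(n)]. Adds hot(n).
Closure: {active(obj1), approved(n), blue(n), green(n), has_feathers(n), hot(n), metal(obj1), penguin(n), ready(obj1), signed(obj1), small(n), stale(n), wooden(obj1)} — 13 facts.

13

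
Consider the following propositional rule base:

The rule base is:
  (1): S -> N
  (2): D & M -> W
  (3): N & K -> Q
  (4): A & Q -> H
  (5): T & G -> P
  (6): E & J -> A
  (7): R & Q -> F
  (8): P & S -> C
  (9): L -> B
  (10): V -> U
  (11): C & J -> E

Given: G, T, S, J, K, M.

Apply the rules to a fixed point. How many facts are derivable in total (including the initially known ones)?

Round 1 fires (1), (5), giving N, P.
Round 2 fires (3), (8), giving Q, C.
Round 3 fires (11), giving E.
Round 4 fires (6), giving A.
Round 5 fires (4), giving H.
Closure: {A, C, E, G, H, J, K, M, N, P, Q, S, T} — 13 facts.

13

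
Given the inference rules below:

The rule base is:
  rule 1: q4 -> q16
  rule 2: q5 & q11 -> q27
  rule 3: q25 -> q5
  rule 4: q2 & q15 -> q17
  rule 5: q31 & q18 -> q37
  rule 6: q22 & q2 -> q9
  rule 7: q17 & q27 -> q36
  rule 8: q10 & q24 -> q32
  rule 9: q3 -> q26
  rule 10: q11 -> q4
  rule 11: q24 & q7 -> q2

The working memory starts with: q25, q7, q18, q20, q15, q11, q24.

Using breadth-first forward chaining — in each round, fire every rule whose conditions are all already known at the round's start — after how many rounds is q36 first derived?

3

Round 1: rule 3 [q25 -> q5]; rule 10 [q11 -> q4]; rule 11 [q24 & q7 -> q2]. New: q5, q4, q2.
Round 2: rule 1 [q4 -> q16]; rule 2 [q5 & q11 -> q27]; rule 4 [q2 & q15 -> q17]. New: q16, q27, q17.
Round 3: rule 7 [q17 & q27 -> q36]. New: q36.
q36 first appears in round 3.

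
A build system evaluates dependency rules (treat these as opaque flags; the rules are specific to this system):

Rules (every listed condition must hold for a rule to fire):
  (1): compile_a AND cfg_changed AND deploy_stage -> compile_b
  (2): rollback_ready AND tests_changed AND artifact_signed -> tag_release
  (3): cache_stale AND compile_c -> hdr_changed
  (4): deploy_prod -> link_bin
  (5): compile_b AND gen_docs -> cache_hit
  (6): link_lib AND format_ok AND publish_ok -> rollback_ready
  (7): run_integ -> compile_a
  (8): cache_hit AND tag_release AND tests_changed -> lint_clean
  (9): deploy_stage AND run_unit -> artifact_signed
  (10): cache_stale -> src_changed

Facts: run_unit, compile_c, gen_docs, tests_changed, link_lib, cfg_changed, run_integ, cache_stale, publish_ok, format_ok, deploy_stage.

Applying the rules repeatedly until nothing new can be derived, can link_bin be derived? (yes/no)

no

Round 1 — (3), (6), (7), (9), (10), derive hdr_changed, rollback_ready, compile_a, artifact_signed, src_changed.
Round 2 — (1), (2), derive compile_b, tag_release.
Round 3 — (5), derive cache_hit.
Round 4 — (8), derive lint_clean.
Fixed point reached. link_bin is concluded only by (4); (4) needs deploy_prod (never derived).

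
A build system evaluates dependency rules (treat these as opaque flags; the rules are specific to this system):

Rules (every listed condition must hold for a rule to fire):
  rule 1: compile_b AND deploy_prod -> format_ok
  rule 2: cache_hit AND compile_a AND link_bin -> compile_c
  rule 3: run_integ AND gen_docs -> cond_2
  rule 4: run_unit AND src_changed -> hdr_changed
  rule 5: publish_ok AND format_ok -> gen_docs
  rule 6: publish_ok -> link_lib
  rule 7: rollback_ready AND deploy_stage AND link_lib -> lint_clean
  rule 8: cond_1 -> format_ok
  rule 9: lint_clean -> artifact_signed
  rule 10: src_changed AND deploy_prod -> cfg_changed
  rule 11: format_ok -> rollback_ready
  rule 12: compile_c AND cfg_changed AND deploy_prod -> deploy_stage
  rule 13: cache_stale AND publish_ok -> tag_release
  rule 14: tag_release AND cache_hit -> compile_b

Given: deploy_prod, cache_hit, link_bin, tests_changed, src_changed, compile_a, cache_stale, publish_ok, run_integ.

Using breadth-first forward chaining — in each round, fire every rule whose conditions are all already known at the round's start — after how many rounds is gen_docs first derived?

4

Round 1 — rule 2, rule 6, rule 10, rule 13, derive compile_c, link_lib, cfg_changed, tag_release.
Round 2 — rule 12, rule 14, derive deploy_stage, compile_b.
Round 3 — rule 1, derive format_ok.
Round 4 — rule 5, rule 11, derive gen_docs, rollback_ready.
gen_docs first appears in round 4.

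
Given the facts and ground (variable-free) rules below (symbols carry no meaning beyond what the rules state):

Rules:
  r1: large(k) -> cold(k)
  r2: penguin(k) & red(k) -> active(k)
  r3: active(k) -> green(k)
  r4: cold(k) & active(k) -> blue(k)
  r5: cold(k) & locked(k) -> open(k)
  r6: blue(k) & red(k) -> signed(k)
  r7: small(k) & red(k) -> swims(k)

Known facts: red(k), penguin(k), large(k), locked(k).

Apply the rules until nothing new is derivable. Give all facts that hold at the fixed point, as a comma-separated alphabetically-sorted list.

active(k), blue(k), cold(k), green(k), large(k), locked(k), open(k), penguin(k), red(k), signed(k)

Round 1: r1 [large(k) -> cold(k)]; r2 [penguin(k) & red(k) -> active(k)]. New: cold(k), active(k).
Round 2: r3 [active(k) -> green(k)]; r4 [cold(k) & active(k) -> blue(k)]; r5 [cold(k) & locked(k) -> open(k)]. New: green(k), blue(k), open(k).
Round 3: r6 [blue(k) & red(k) -> signed(k)]. New: signed(k).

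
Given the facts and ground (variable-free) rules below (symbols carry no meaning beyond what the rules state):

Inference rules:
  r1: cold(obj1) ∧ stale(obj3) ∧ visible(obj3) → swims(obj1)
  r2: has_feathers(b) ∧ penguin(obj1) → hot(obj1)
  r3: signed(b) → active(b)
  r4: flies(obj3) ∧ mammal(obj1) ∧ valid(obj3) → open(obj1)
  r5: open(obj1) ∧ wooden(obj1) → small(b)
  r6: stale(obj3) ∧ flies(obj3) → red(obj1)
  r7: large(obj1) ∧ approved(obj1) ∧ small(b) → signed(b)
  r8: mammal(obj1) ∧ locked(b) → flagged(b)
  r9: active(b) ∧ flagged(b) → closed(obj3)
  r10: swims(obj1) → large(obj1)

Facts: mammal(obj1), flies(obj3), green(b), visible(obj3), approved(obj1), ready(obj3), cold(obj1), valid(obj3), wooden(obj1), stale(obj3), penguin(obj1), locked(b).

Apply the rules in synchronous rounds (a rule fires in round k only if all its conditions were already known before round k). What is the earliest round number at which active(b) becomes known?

Round 1 fires r1, r4, r6, r8, giving swims(obj1), open(obj1), red(obj1), flagged(b).
Round 2 fires r5, r10, giving small(b), large(obj1).
Round 3 fires r7, giving signed(b).
Round 4 fires r3, giving active(b).
active(b) first appears in round 4.

4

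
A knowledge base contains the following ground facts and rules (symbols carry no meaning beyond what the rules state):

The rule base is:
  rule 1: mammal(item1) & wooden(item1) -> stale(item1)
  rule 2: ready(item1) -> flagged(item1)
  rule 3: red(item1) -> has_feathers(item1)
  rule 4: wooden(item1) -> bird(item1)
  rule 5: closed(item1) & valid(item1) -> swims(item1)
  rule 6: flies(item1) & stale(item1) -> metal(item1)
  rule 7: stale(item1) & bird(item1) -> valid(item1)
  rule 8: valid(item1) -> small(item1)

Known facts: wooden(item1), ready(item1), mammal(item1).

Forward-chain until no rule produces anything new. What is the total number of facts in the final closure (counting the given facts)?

Round 1 — rule 1, rule 2, rule 4, derive stale(item1), flagged(item1), bird(item1).
Round 2 — rule 7, derive valid(item1).
Round 3 — rule 8, derive small(item1).
Closure: {bird(item1), flagged(item1), mammal(item1), ready(item1), small(item1), stale(item1), valid(item1), wooden(item1)} — 8 facts.

8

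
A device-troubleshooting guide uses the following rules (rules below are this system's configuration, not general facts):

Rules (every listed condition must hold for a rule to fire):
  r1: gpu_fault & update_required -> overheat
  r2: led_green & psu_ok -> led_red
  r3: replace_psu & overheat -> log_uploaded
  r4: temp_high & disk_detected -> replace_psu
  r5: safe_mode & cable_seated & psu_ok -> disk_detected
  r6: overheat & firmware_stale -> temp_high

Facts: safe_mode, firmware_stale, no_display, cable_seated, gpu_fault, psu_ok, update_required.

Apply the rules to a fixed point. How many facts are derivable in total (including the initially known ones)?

12

Round 1 fires r1, r5, giving overheat, disk_detected.
Round 2 fires r6, giving temp_high.
Round 3 fires r4, giving replace_psu.
Round 4 fires r3, giving log_uploaded.
Closure: {cable_seated, disk_detected, firmware_stale, gpu_fault, log_uploaded, no_display, overheat, psu_ok, replace_psu, safe_mode, temp_high, update_required} — 12 facts.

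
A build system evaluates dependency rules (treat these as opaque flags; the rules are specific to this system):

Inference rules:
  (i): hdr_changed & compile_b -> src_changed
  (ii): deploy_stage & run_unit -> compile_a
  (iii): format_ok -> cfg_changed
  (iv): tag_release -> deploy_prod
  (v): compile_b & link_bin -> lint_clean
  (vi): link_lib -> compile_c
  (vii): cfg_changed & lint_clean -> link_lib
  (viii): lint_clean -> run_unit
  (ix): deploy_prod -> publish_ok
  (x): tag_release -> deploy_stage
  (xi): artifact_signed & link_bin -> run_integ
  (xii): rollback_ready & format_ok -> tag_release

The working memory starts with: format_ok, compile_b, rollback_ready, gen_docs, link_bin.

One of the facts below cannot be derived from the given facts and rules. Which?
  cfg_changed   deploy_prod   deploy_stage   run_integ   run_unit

run_integ

[1] (iii) [format_ok -> cfg_changed]; (v) [compile_b & link_bin -> lint_clean]; (xii) [rollback_ready & format_ok -> tag_release]. ⇒ new: cfg_changed, lint_clean, tag_release.
[2] (iv) [tag_release -> deploy_prod]; (vii) [cfg_changed & lint_clean -> link_lib]; (viii) [lint_clean -> run_unit]; (x) [tag_release -> deploy_stage]. ⇒ new: deploy_prod, link_lib, run_unit, deploy_stage.
[3] (ii) [deploy_stage & run_unit -> compile_a]; (vi) [link_lib -> compile_c]; (ix) [deploy_prod -> publish_ok]. ⇒ new: compile_a, compile_c, publish_ok.
Derived: deploy_prod (round 2), run_unit (round 2), cfg_changed (round 1), deploy_stage (round 2). run_integ never appears in any round.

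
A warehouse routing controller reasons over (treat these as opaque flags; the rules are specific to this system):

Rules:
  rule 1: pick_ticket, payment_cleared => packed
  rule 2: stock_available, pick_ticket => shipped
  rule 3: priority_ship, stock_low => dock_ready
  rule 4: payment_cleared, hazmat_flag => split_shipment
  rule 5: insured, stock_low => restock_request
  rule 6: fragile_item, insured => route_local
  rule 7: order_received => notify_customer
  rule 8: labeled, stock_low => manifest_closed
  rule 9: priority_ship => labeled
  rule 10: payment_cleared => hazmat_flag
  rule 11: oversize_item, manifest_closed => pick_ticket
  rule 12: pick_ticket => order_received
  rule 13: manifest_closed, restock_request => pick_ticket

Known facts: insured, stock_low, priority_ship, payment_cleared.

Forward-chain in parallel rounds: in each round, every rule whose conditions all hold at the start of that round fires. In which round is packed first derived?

Round 1: rule 3 [priority_ship, stock_low => dock_ready]; rule 5 [insured, stock_low => restock_request]; rule 9 [priority_ship => labeled]; rule 10 [payment_cleared => hazmat_flag]. New: dock_ready, restock_request, labeled, hazmat_flag.
Round 2: rule 4 [payment_cleared, hazmat_flag => split_shipment]; rule 8 [labeled, stock_low => manifest_closed]. New: split_shipment, manifest_closed.
Round 3: rule 13 [manifest_closed, restock_request => pick_ticket]. New: pick_ticket.
Round 4: rule 1 [pick_ticket, payment_cleared => packed]; rule 12 [pick_ticket => order_received]. New: packed, order_received.
packed first appears in round 4.

4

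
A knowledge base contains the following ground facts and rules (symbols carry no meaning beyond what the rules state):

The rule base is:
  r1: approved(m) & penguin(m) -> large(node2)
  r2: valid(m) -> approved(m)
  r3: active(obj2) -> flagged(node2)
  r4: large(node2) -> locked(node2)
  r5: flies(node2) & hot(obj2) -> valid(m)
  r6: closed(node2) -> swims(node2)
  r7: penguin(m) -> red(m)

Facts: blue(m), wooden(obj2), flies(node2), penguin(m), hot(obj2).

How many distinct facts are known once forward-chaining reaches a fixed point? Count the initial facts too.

Round 1: r5 [flies(node2) & hot(obj2) -> valid(m)]; r7 [penguin(m) -> red(m)]. New: valid(m), red(m).
Round 2: r2 [valid(m) -> approved(m)]. New: approved(m).
Round 3: r1 [approved(m) & penguin(m) -> large(node2)]. New: large(node2).
Round 4: r4 [large(node2) -> locked(node2)]. New: locked(node2).
Closure: {approved(m), blue(m), flies(node2), hot(obj2), large(node2), locked(node2), penguin(m), red(m), valid(m), wooden(obj2)} — 10 facts.

10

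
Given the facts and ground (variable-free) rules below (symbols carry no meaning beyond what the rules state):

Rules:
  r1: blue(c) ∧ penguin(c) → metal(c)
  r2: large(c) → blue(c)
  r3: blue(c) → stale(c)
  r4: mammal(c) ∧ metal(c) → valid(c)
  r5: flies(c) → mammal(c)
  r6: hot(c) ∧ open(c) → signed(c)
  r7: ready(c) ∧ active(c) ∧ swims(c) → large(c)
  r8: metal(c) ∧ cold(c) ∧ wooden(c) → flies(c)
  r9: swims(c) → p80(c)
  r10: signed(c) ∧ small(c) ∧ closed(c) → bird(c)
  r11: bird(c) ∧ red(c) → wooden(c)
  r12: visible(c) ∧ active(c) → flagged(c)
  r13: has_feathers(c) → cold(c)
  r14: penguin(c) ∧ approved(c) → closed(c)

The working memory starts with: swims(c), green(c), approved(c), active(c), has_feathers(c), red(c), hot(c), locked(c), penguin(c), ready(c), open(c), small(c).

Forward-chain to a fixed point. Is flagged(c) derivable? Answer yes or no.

no

Round 1 fires r6, r7, r9, r13, r14, giving signed(c), large(c), p80(c), cold(c), closed(c).
Round 2 fires r2, r10, giving blue(c), bird(c).
Round 3 fires r1, r3, r11, giving metal(c), stale(c), wooden(c).
Round 4 fires r8, giving flies(c).
Round 5 fires r5, giving mammal(c).
Round 6 fires r4, giving valid(c).
Fixed point reached. flagged(c) is concluded only by r12; r12 needs visible(c) (never derived).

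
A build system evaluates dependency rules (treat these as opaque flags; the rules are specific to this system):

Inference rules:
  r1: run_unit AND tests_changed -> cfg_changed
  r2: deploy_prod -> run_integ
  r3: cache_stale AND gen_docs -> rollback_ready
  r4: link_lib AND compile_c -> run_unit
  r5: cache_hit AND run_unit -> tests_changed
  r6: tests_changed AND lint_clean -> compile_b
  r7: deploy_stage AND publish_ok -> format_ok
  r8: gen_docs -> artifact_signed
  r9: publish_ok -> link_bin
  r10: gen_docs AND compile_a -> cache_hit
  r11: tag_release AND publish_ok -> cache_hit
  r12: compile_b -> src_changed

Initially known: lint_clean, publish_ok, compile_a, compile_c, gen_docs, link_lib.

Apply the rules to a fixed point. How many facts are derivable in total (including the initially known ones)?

14

Round 1 fires r4, r8, r9, r10, giving run_unit, artifact_signed, link_bin, cache_hit.
Round 2 fires r5, giving tests_changed.
Round 3 fires r1, r6, giving cfg_changed, compile_b.
Round 4 fires r12, giving src_changed.
Closure: {artifact_signed, cache_hit, cfg_changed, compile_a, compile_b, compile_c, gen_docs, link_bin, link_lib, lint_clean, publish_ok, run_unit, src_changed, tests_changed} — 14 facts.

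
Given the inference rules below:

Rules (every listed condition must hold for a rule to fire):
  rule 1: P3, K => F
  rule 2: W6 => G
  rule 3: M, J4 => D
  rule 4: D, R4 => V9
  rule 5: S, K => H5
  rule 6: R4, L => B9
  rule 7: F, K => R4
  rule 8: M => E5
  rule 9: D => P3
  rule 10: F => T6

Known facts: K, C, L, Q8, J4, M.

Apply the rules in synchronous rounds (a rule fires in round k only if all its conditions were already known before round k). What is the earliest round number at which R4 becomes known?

4

[1] rule 3 [M, J4 => D]; rule 8 [M => E5]. ⇒ new: D, E5.
[2] rule 9 [D => P3]. ⇒ new: P3.
[3] rule 1 [P3, K => F]. ⇒ new: F.
[4] rule 7 [F, K => R4]; rule 10 [F => T6]. ⇒ new: R4, T6.
R4 first appears in round 4.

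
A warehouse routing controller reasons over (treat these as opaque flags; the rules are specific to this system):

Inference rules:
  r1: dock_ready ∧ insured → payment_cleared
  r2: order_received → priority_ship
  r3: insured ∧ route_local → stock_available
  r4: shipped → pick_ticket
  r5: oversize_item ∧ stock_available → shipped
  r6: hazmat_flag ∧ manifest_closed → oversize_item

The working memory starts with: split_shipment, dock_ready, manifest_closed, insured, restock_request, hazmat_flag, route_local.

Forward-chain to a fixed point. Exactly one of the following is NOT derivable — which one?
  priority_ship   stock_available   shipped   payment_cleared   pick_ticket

Round 1: r1 [dock_ready ∧ insured → payment_cleared]; r3 [insured ∧ route_local → stock_available]; r6 [hazmat_flag ∧ manifest_closed → oversize_item]. New: payment_cleared, stock_available, oversize_item.
Round 2: r5 [oversize_item ∧ stock_available → shipped]. New: shipped.
Round 3: r4 [shipped → pick_ticket]. New: pick_ticket.
Derived: payment_cleared (round 1), pick_ticket (round 3), shipped (round 2), stock_available (round 1). priority_ship never appears in any round.

priority_ship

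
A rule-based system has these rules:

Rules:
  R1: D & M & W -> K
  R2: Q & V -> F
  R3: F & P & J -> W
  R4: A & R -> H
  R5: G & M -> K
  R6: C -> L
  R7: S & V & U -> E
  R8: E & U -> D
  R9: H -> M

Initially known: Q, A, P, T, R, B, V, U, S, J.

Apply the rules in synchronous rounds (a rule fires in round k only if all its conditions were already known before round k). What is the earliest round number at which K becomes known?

Round 1 — R2, R4, R7, derive F, H, E.
Round 2 — R3, R8, R9, derive W, D, M.
Round 3 — R1, derive K.
K first appears in round 3.

3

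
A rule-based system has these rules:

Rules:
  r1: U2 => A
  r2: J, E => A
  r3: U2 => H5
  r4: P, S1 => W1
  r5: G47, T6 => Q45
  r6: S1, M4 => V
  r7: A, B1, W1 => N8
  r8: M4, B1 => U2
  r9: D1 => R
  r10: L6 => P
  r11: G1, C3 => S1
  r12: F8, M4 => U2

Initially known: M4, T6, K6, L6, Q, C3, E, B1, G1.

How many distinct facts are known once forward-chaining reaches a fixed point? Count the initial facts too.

Round 1: r8 [M4, B1 => U2]; r10 [L6 => P]; r11 [G1, C3 => S1]. Adds U2, P, S1.
Round 2: r1 [U2 => A]; r3 [U2 => H5]; r4 [P, S1 => W1]; r6 [S1, M4 => V]. Adds A, H5, W1, V.
Round 3: r7 [A, B1, W1 => N8]. Adds N8.
Closure: {A, B1, C3, E, G1, H5, K6, L6, M4, N8, P, Q, S1, T6, U2, V, W1} — 17 facts.

17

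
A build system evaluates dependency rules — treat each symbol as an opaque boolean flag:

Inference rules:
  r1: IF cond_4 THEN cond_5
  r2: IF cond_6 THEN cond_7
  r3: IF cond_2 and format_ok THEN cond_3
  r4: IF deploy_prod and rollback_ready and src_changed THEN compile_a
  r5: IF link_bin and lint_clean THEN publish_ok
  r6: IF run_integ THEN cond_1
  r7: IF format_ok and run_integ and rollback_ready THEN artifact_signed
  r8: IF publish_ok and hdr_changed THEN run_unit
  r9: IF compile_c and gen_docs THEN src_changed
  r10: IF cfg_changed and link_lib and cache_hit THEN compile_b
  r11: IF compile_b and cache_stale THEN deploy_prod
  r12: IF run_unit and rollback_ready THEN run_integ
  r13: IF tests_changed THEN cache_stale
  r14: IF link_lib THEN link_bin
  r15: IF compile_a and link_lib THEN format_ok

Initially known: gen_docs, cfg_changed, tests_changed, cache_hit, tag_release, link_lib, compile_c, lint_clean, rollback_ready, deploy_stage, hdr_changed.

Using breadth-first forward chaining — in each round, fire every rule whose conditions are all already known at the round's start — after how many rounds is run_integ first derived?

Round 1: r9 [IF compile_c and gen_docs THEN src_changed]; r10 [IF cfg_changed and link_lib and cache_hit THEN compile_b]; r13 [IF tests_changed THEN cache_stale]; r14 [IF link_lib THEN link_bin]. Adds src_changed, compile_b, cache_stale, link_bin.
Round 2: r5 [IF link_bin and lint_clean THEN publish_ok]; r11 [IF compile_b and cache_stale THEN deploy_prod]. Adds publish_ok, deploy_prod.
Round 3: r4 [IF deploy_prod and rollback_ready and src_changed THEN compile_a]; r8 [IF publish_ok and hdr_changed THEN run_unit]. Adds compile_a, run_unit.
Round 4: r12 [IF run_unit and rollback_ready THEN run_integ]; r15 [IF compile_a and link_lib THEN format_ok]. Adds run_integ, format_ok.
run_integ first appears in round 4.

4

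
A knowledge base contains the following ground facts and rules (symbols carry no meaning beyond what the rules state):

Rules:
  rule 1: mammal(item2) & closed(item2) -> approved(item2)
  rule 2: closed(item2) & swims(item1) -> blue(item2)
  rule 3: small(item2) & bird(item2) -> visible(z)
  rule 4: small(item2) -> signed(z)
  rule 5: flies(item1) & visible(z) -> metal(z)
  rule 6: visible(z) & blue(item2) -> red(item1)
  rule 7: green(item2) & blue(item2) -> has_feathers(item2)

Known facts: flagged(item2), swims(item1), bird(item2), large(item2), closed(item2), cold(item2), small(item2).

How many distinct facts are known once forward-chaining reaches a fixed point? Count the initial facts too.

11

Round 1: rule 2 [closed(item2) & swims(item1) -> blue(item2)]; rule 3 [small(item2) & bird(item2) -> visible(z)]; rule 4 [small(item2) -> signed(z)]. Adds blue(item2), visible(z), signed(z).
Round 2: rule 6 [visible(z) & blue(item2) -> red(item1)]. Adds red(item1).
Closure: {bird(item2), blue(item2), closed(item2), cold(item2), flagged(item2), large(item2), red(item1), signed(z), small(item2), swims(item1), visible(z)} — 11 facts.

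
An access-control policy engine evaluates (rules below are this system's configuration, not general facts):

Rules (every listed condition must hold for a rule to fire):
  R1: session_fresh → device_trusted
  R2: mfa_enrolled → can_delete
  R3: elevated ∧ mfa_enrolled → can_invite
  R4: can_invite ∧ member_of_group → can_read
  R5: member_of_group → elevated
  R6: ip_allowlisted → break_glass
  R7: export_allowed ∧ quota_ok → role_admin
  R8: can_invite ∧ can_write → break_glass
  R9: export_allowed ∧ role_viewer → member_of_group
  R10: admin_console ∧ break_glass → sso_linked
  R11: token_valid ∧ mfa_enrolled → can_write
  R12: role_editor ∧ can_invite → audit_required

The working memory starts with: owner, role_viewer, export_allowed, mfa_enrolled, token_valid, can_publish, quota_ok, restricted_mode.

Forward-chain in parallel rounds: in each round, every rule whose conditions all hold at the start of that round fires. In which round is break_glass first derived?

4

Round 1 — R2, R7, R9, R11, derive can_delete, role_admin, member_of_group, can_write.
Round 2 — R5, derive elevated.
Round 3 — R3, derive can_invite.
Round 4 — R4, R8, derive can_read, break_glass.
break_glass first appears in round 4.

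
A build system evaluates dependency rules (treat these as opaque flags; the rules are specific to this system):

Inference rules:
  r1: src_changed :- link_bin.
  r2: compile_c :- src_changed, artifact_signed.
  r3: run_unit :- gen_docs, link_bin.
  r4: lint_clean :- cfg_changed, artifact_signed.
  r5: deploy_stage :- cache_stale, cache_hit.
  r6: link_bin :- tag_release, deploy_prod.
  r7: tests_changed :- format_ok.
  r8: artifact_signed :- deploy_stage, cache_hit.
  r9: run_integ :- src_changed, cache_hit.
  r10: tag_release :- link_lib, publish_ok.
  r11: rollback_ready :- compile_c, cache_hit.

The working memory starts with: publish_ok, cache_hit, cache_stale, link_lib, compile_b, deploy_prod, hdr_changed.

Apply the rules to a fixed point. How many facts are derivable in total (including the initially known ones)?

Round 1 fires r5, r10, giving deploy_stage, tag_release.
Round 2 fires r6, r8, giving link_bin, artifact_signed.
Round 3 fires r1, giving src_changed.
Round 4 fires r2, r9, giving compile_c, run_integ.
Round 5 fires r11, giving rollback_ready.
Closure: {artifact_signed, cache_hit, cache_stale, compile_b, compile_c, deploy_prod, deploy_stage, hdr_changed, link_bin, link_lib, publish_ok, rollback_ready, run_integ, src_changed, tag_release} — 15 facts.

15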